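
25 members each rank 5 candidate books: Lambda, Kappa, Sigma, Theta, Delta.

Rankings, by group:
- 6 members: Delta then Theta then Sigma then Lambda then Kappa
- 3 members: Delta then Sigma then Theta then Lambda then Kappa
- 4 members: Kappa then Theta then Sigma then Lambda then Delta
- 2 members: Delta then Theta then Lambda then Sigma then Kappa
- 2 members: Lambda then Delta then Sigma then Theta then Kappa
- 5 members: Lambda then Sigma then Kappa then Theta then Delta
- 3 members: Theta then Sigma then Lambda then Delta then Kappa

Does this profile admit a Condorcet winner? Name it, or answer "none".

none

Pairwise majorities:
Lambda vs Kappa: Lambda wins 21–4.
Lambda vs Sigma: Sigma wins 16–9.
Lambda vs Theta: Lambda is ranked higher on 2+5 = 7 ballots, Theta on 18. Theta wins 18–7.
Lambda vs Delta: 4+2+5+3 = 14 for Lambda, 11 for Delta — Lambda by 14–11.
Kappa vs Sigma: Sigma, 21–4.
Kappa vs Theta: Kappa preferred on 4+5 = 9 ballots; Theta wins 16–9.
Kappa vs Delta: Delta wins 16–9.
Sigma vs Theta: Sigma is ranked higher on 3+2+5 = 10 ballots, Theta on 15. Theta wins 15–10.
Sigma vs Delta: Delta, 13–12.
Theta vs Delta: Delta, 13–12.
No book is unbeaten: Lambda loses to Sigma; Kappa loses to Lambda; Sigma loses to Theta; Theta loses to Delta; Delta loses to Lambda. In particular Lambda beats Delta beats Sigma beats Lambda is a majority cycle — no Condorcet winner exists.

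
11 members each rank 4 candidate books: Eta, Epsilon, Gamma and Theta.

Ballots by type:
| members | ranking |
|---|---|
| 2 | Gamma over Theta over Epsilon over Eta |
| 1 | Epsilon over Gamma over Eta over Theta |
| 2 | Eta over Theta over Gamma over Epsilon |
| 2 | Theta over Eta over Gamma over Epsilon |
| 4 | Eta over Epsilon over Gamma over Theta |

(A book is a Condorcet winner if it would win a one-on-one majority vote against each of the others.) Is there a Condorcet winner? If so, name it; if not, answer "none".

Eta

Head-to-head results (11 members):
Eta vs Epsilon: 8 to 3, Eta.
Eta–Gamma: Eta 8–3.
Eta–Theta: Eta 7–4.
Epsilon–Gamma: Gamma 6–5.
Epsilon vs Theta: 1+4 = 5 for Epsilon, 6 for Theta — Theta by 6–5.
Gamma vs Theta: Gamma preferred on 2+1+4 = 7 ballots; Gamma wins 7–4.
Eta beats each of Epsilon, Gamma, Theta — Eta is the Condorcet winner.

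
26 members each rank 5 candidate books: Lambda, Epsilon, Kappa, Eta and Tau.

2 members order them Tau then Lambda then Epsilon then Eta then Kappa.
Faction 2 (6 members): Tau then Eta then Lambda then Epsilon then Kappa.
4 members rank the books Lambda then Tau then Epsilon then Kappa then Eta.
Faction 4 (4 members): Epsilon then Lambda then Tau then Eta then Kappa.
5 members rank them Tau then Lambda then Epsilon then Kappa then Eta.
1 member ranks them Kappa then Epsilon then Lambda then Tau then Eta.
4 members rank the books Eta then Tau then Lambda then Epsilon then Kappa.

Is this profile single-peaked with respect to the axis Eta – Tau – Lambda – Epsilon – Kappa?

Axis positions: Eta=1, Tau=2, Lambda=3, Epsilon=4, Kappa=5.
Faction 1 (peak Tau at position 2): ranking walks positions 2-3-4-1-5, expanding outward from the peak — single-peaked.
Faction 2 (peak Tau at position 2): ranking walks positions 2-1-3-4-5, expanding outward from the peak — single-peaked.
Faction 3 (peak Lambda at position 3): ranking walks positions 3-2-4-5-1, expanding outward from the peak — single-peaked.
Faction 4 (peak Epsilon at position 4): ranking walks positions 4-3-2-1-5, expanding outward from the peak — single-peaked.
Faction 5 (peak Tau at position 2): ranking walks positions 2-3-4-5-1, expanding outward from the peak — single-peaked.
Faction 6 (peak Kappa at position 5): ranking walks positions 5-4-3-2-1, expanding outward from the peak — single-peaked.
Faction 7 (peak Eta at position 1): ranking walks positions 1-2-3-4-5, expanding outward from the peak — single-peaked.
Every ranking is single-peaked on this axis.

yes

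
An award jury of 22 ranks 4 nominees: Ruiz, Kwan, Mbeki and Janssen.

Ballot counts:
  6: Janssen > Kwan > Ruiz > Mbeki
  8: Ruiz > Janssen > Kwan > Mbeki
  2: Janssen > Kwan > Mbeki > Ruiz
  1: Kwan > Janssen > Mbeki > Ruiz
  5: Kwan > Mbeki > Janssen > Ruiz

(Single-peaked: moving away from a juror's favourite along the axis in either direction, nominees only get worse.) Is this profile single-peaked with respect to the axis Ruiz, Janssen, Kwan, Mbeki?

Axis positions: Ruiz=1, Janssen=2, Kwan=3, Mbeki=4.
Bloc 1 (peak Janssen at position 2): ranking walks positions 2-3-1-4, expanding outward from the peak — single-peaked.
Bloc 2 (peak Ruiz at position 1): ranking walks positions 1-2-3-4, expanding outward from the peak — single-peaked.
Bloc 3 (peak Janssen at position 2): ranking walks positions 2-3-4-1, expanding outward from the peak — single-peaked.
Bloc 4 (peak Kwan at position 3): ranking walks positions 3-2-4-1, expanding outward from the peak — single-peaked.
Bloc 5 (peak Kwan at position 3): ranking walks positions 3-4-2-1, expanding outward from the peak — single-peaked.
Every ranking is single-peaked on this axis.

yes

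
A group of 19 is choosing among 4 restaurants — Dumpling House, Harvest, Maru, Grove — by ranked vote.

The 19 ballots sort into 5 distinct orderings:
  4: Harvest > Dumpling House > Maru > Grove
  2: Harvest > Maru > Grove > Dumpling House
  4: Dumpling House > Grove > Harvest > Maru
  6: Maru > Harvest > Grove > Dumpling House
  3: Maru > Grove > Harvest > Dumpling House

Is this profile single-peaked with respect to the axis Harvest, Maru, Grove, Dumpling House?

no

Axis positions: Harvest=1, Maru=2, Grove=3, Dumpling House=4.
Group 1: ranking walks positions 1-4-2-3; Dumpling House is ranked above Maru even though Maru lies between Dumpling House and the peak Harvest on the axis — preferences dip and rise again. Not single-peaked.
Group 2 (peak Harvest at position 1): ranking walks positions 1-2-3-4, expanding outward from the peak — single-peaked.
Group 3: ranking walks positions 4-3-1-2; Harvest is ranked above Maru even though Maru lies between Harvest and the peak Dumpling House on the axis — preferences dip and rise again. Not single-peaked.
Group 4 (peak Maru at position 2): ranking walks positions 2-1-3-4, expanding outward from the peak — single-peaked.
Group 5 (peak Maru at position 2): ranking walks positions 2-3-1-4, expanding outward from the peak — single-peaked.
Group 1 violates single-peakedness, so the profile is not single-peaked on this axis.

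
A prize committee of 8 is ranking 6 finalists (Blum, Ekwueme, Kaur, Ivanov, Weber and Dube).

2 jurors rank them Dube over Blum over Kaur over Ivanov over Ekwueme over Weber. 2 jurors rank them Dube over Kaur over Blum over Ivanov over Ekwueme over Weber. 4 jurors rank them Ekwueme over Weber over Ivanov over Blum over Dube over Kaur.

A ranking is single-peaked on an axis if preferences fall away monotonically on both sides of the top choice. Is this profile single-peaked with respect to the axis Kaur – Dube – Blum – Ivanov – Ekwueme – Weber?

Axis positions: Kaur=1, Dube=2, Blum=3, Ivanov=4, Ekwueme=5, Weber=6.
Ballot type 1 (peak Dube at position 2): ranking walks positions 2-3-1-4-5-6, expanding outward from the peak — single-peaked.
Ballot type 2 (peak Dube at position 2): ranking walks positions 2-1-3-4-5-6, expanding outward from the peak — single-peaked.
Ballot type 3 (peak Ekwueme at position 5): ranking walks positions 5-6-4-3-2-1, expanding outward from the peak — single-peaked.
Every ranking is single-peaked on this axis.

yes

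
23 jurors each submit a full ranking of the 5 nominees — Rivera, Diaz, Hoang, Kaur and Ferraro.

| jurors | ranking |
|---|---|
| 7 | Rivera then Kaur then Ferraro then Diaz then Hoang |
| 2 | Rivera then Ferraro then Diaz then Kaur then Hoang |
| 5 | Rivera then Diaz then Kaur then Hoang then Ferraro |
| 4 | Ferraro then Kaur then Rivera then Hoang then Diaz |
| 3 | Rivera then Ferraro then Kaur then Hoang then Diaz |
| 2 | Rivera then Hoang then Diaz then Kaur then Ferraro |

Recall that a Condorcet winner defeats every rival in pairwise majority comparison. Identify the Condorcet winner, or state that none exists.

Head-to-head results (23 jurors):
Rivera vs Diaz: Rivera, 23–0.
Rivera vs Hoang: 7+2+5+4+3+2 = 23 for Rivera, 0 for Hoang — Rivera by 23–0.
Rivera vs Kaur: 7+2+5+3+2 = 19 for Rivera, 4 for Kaur — Rivera by 19–4.
Rivera–Ferraro: Rivera 19–4.
Diaz vs Hoang: Diaz, 14–9.
Diaz vs Kaur: 2+5+2 = 9 for Diaz, 14 for Kaur — Kaur by 14–9.
Diaz vs Ferraro: Ferraro, 16–7.
Hoang vs Kaur: Kaur, 21–2.
Hoang vs Ferraro: Ferraro wins 16–7.
Kaur vs Ferraro: Kaur wins 14–9.
Rivera beats each of Diaz, Hoang, Kaur, Ferraro — Rivera is the Condorcet winner.

Rivera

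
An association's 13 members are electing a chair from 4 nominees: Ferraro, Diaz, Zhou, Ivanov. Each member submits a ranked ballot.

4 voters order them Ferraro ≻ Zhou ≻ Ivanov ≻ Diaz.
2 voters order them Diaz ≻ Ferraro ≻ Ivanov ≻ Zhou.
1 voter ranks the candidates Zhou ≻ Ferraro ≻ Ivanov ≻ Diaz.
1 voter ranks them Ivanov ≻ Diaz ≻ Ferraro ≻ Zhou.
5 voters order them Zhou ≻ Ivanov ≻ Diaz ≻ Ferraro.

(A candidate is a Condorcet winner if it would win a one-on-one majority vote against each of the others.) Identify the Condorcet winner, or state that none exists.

none

Head-to-head results (13 voters):
Ferraro vs Diaz: Diaz wins 8–5.
Ferraro vs Zhou: Ferraro, 7–6.
Ferraro vs Ivanov: Ferraro, 7–6.
Diaz vs Zhou: Zhou, 10–3.
Diaz–Ivanov: Ivanov 11–2.
Zhou vs Ivanov: Zhou wins 10–3.
Every candidate loses at least once (Ferraro loses to Diaz; Diaz loses to Zhou; Zhou loses to Ferraro; Ivanov loses to Ferraro). The majority relation contains the cycle Ferraro → Zhou → Diaz → Ferraro, so there is no Condorcet winner.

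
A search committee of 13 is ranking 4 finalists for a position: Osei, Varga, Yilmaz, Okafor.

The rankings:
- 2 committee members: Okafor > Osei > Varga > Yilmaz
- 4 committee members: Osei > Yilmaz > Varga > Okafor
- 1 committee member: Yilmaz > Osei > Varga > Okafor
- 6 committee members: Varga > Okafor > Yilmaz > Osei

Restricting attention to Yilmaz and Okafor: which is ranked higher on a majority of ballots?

Ballots ranking Yilmaz above Okafor: 4 + 1 = 5.
Ballots ranking Okafor above Yilmaz: 13 − 5 = 8.
Okafor wins the head-to-head 8–5.

Okafor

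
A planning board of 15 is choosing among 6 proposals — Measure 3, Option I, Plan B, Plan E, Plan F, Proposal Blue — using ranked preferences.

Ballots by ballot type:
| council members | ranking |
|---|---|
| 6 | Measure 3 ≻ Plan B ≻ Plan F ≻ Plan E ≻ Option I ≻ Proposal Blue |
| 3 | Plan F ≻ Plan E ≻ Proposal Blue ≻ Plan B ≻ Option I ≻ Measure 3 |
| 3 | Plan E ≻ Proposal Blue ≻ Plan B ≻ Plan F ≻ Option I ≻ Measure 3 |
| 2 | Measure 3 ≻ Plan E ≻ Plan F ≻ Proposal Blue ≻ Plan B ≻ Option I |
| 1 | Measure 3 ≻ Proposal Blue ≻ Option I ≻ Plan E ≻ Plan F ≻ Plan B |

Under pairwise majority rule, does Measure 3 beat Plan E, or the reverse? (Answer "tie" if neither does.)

Ballots ranking Measure 3 above Plan E: 6 + 2 + 1 = 9.
Ballots ranking Plan E above Measure 3: 15 − 9 = 6.
Measure 3 wins the head-to-head 9–6.

Measure 3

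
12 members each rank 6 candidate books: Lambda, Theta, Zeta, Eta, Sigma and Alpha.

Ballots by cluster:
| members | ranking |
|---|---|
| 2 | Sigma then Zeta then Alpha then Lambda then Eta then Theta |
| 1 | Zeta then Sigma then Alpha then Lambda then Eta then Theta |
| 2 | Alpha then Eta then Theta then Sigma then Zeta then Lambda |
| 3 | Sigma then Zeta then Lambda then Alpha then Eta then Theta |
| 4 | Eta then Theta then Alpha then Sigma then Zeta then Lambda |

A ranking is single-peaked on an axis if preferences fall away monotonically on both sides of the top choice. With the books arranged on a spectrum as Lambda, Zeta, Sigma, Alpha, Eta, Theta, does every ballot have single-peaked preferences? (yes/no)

yes

Axis positions: Lambda=1, Zeta=2, Sigma=3, Alpha=4, Eta=5, Theta=6.
Cluster 1 (peak Sigma at position 3): ranking walks positions 3-2-4-1-5-6, expanding outward from the peak — single-peaked.
Cluster 2 (peak Zeta at position 2): ranking walks positions 2-3-4-1-5-6, expanding outward from the peak — single-peaked.
Cluster 3 (peak Alpha at position 4): ranking walks positions 4-5-6-3-2-1, expanding outward from the peak — single-peaked.
Cluster 4 (peak Sigma at position 3): ranking walks positions 3-2-1-4-5-6, expanding outward from the peak — single-peaked.
Cluster 5 (peak Eta at position 5): ranking walks positions 5-6-4-3-2-1, expanding outward from the peak — single-peaked.
Every ranking is single-peaked on this axis.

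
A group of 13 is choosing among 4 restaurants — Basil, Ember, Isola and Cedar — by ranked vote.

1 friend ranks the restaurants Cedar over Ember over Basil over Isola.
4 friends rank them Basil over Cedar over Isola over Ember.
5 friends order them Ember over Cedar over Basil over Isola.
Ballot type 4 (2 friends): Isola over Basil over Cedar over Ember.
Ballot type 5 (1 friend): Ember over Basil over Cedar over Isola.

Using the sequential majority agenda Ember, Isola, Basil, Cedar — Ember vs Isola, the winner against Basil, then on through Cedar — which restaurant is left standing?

Cedar

Round 1: Ember vs Isola — 7–6, Ember advances.
Round 2: Ember vs Basil — 7–6, Ember advances.
Round 3: Ember vs Cedar — 6–7, Cedar advances.
Cedar survives the agenda.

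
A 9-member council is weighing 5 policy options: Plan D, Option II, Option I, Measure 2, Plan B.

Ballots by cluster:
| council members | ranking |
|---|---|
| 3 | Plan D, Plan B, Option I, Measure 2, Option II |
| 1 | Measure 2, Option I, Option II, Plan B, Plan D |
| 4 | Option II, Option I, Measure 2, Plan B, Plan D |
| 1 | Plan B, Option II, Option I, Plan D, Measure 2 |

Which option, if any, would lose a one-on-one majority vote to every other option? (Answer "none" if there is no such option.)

Pairwise majorities:
Plan D vs Option II: 3 for Plan D, 6 for Option II — Option II by 6–3.
Plan D vs Option I: Plan D preferred on 3 ballots; Option I wins 6–3.
Plan D vs Measure 2: Plan D preferred on 3+1 = 4 ballots; Measure 2 wins 5–4.
Plan D vs Plan B: Plan D is ranked higher on 3 ballots, Plan B on 6. Plan B wins 6–3.
Option II vs Option I: 4+1 = 5 for Option II, 4 for Option I — Option II by 5–4.
Option II vs Measure 2: 5 to 4, Option II.
Option II vs Plan B: Option II, 5–4.
Option I vs Measure 2: Option I wins 8–1.
Option I vs Plan B: Option I wins 5–4.
Measure 2 vs Plan B: Measure 2 wins 5–4.
Plan D loses to every other option — it is the Condorcet loser.

Plan D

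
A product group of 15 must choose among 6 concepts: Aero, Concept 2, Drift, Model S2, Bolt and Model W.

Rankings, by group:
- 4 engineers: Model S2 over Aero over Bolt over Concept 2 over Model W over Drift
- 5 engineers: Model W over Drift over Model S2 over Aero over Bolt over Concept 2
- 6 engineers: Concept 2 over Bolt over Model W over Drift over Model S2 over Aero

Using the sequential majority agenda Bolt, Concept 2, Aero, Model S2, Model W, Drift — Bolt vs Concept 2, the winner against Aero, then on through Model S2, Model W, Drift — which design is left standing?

Model W

Round 1: Bolt vs Concept 2 — 9–6, Bolt advances.
Round 2: Bolt vs Aero — 6–9, Aero advances.
Round 3: Aero vs Model S2 — 0–15, Model S2 advances.
Round 4: Model S2 vs Model W — 4–11, Model W advances.
Round 5: Model W vs Drift — 15–0, Model W advances.
Model W survives the agenda.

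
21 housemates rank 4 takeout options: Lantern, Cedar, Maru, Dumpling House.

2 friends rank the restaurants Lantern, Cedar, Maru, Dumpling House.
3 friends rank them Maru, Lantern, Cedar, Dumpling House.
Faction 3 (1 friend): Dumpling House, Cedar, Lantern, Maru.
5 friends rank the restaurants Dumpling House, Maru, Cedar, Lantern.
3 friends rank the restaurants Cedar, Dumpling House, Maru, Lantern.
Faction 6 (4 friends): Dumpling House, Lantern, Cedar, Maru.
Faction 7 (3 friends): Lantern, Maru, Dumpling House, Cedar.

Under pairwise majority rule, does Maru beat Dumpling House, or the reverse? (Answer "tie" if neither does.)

Ballots ranking Maru above Dumpling House: 2 + 3 + 3 = 8.
Ballots ranking Dumpling House above Maru: 21 − 8 = 13.
Dumpling House wins the head-to-head 13–8.

Dumpling House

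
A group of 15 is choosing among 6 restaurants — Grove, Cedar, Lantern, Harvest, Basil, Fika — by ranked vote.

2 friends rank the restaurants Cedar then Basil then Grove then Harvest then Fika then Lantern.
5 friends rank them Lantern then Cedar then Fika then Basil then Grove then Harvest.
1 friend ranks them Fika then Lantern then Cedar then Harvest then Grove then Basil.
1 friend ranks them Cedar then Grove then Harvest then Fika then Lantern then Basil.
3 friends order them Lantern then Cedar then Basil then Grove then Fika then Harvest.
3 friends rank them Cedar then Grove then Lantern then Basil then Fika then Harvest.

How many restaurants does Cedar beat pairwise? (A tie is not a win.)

Cedar against each rival (15 friends):
Cedar–Grove: Cedar 15–0.
Cedar–Lantern: Lantern 9–6.
Cedar vs Harvest: 15 to 0, Cedar.
Cedar–Basil: Cedar 15–0.
Cedar vs Fika: Cedar preferred on 2+5+1+3+3 = 14 ballots; Cedar wins 14–1.
Cedar beats Grove, Harvest, Basil, Fika; loses to Lantern — 4 pairwise wins.

4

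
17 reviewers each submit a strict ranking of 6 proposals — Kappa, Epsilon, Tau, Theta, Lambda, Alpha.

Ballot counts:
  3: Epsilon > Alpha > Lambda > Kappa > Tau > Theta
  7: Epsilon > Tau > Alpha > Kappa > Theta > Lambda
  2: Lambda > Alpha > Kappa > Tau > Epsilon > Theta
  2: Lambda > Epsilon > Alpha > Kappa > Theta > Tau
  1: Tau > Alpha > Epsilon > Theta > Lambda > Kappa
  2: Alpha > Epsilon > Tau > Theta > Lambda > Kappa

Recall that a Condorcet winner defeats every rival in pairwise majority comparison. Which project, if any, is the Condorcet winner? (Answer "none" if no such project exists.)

Pairwise majorities:
Kappa vs Epsilon: 2 to 15, Epsilon.
Kappa vs Tau: Kappa is ranked higher on 3+2+2 = 7 ballots, Tau on 10. Tau wins 10–7.
Kappa vs Theta: Kappa preferred on 3+7+2+2 = 14 ballots; Kappa wins 14–3.
Kappa vs Lambda: 7 for Kappa, 10 for Lambda — Lambda by 10–7.
Kappa vs Alpha: 0 to 17, Alpha.
Epsilon vs Tau: Epsilon is ranked higher on 3+7+2+2 = 14 ballots, Tau on 3. Epsilon wins 14–3.
Epsilon vs Theta: Epsilon is ranked higher on 3+7+2+2+1+2 = 17 ballots, Theta on 0. Epsilon wins 17–0.
Epsilon vs Lambda: Epsilon is ranked higher on 3+7+1+2 = 13 ballots, Lambda on 4. Epsilon wins 13–4.
Epsilon vs Alpha: 3+7+2 = 12 for Epsilon, 5 for Alpha — Epsilon by 12–5.
Tau vs Theta: Tau is ranked higher on 3+7+2+1+2 = 15 ballots, Theta on 2. Tau wins 15–2.
Tau vs Lambda: Tau preferred on 7+1+2 = 10 ballots; Tau wins 10–7.
Tau vs Alpha: 8 to 9, Alpha.
Theta vs Lambda: Theta preferred on 7+1+2 = 10 ballots; Theta wins 10–7.
Theta vs Alpha: 0 for Theta, 17 for Alpha — Alpha by 17–0.
Lambda vs Alpha: 2+2 = 4 for Lambda, 13 for Alpha — Alpha by 13–4.
Epsilon defeats every rival head-to-head and is the Condorcet winner.

Epsilon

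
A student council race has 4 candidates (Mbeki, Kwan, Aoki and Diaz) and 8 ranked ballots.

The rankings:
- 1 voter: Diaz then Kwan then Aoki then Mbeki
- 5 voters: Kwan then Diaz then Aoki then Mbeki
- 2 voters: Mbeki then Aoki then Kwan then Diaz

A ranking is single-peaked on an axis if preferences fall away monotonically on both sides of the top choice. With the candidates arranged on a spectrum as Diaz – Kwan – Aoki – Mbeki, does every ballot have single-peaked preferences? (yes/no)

Axis positions: Diaz=1, Kwan=2, Aoki=3, Mbeki=4.
Cluster 1 (peak Diaz at position 1): ranking walks positions 1-2-3-4, expanding outward from the peak — single-peaked.
Cluster 2 (peak Kwan at position 2): ranking walks positions 2-1-3-4, expanding outward from the peak — single-peaked.
Cluster 3 (peak Mbeki at position 4): ranking walks positions 4-3-2-1, expanding outward from the peak — single-peaked.
Every ranking is single-peaked on this axis.

yes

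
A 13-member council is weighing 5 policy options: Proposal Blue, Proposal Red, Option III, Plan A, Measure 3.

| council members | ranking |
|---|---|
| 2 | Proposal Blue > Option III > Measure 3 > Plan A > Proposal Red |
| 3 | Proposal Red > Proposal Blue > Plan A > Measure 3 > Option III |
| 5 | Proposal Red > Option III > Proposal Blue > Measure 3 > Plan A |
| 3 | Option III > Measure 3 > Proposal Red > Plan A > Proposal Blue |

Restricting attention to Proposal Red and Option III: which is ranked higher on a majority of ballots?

Ballots ranking Proposal Red above Option III: 3 + 5 = 8.
Ballots ranking Option III above Proposal Red: 13 − 8 = 5.
Proposal Red wins the head-to-head 8–5.

Proposal Red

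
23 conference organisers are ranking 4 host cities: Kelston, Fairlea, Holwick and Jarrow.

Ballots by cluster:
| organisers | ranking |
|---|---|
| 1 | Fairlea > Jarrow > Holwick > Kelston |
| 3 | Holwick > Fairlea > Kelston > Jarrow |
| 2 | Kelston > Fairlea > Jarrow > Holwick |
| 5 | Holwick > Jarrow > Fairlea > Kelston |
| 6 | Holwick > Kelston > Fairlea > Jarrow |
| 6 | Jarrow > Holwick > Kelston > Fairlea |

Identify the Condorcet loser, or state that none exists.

none

Pairwise majorities:
Kelston vs Fairlea: Kelston preferred on 2+6+6 = 14 ballots; Kelston wins 14–9.
Kelston vs Holwick: Holwick, 21–2.
Kelston vs Jarrow: 3+2+6 = 11 for Kelston, 12 for Jarrow — Jarrow by 12–11.
Fairlea vs Holwick: Holwick, 20–3.
Fairlea vs Jarrow: Fairlea, 12–11.
Holwick vs Jarrow: 14 to 9, Holwick.
Every city wins at least one matchup (Kelston beats Fairlea; Fairlea beats Jarrow; Holwick beats Kelston; Jarrow beats Kelston), so there is no Condorcet loser.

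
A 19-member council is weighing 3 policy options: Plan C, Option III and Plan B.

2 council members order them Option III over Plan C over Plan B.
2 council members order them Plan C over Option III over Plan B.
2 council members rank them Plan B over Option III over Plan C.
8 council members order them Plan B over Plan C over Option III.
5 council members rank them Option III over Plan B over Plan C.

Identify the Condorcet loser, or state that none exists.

Option III

Head-to-head results (19 council members):
Plan C vs Option III: Plan C wins 10–9.
Plan C vs Plan B: Plan C is ranked higher on 2+2 = 4 ballots, Plan B on 15. Plan B wins 15–4.
Option III vs Plan B: Plan B wins 10–9.
Only Option III has no wins; Option III is the Condorcet loser.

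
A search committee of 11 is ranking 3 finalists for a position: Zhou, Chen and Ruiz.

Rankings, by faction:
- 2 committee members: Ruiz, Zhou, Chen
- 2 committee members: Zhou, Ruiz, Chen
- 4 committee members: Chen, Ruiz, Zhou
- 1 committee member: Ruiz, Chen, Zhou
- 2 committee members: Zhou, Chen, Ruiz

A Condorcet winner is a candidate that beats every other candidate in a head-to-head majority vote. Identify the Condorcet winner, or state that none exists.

none

Check each pair by majority over 11 ballots:
Zhou vs Chen: 6 to 5, Zhou.
Zhou vs Ruiz: Zhou preferred on 2+2 = 4 ballots; Ruiz wins 7–4.
Chen vs Ruiz: 6 to 5, Chen.
Each candidate drops at least one matchup (Zhou loses to Ruiz; Chen loses to Zhou; Ruiz loses to Chen); the cycle Zhou > Chen > Ruiz > Zhou rules out a Condorcet winner.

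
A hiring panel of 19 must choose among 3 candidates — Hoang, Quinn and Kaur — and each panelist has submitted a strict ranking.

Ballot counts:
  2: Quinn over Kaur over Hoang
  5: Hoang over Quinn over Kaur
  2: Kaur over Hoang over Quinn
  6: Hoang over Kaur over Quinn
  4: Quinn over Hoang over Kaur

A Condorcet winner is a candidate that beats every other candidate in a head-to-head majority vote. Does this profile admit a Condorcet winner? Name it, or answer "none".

Pairwise majorities:
Hoang vs Quinn: Hoang, 13–6.
Hoang vs Kaur: Hoang wins 15–4.
Quinn vs Kaur: Quinn, 11–8.
Hoang defeats every rival head-to-head and is the Condorcet winner.

Hoang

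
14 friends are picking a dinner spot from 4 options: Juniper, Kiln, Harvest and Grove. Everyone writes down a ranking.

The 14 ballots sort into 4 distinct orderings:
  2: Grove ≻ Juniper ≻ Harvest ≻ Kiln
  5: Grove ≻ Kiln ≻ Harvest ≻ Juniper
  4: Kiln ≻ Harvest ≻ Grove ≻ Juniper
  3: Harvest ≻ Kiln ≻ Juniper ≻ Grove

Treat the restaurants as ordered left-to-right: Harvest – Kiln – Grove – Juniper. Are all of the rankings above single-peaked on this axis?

Axis positions: Harvest=1, Kiln=2, Grove=3, Juniper=4.
Faction 1: ranking walks positions 3-4-1-2; Harvest is ranked above Kiln even though Kiln lies between Harvest and the peak Grove on the axis — preferences dip and rise again. Not single-peaked.
Faction 2 (peak Grove at position 3): ranking walks positions 3-2-1-4, expanding outward from the peak — single-peaked.
Faction 3 (peak Kiln at position 2): ranking walks positions 2-1-3-4, expanding outward from the peak — single-peaked.
Faction 4: ranking walks positions 1-2-4-3; Juniper is ranked above Grove even though Grove lies between Juniper and the peak Harvest on the axis — preferences dip and rise again. Not single-peaked.
Faction 1 violates single-peakedness, so the profile is not single-peaked on this axis.

no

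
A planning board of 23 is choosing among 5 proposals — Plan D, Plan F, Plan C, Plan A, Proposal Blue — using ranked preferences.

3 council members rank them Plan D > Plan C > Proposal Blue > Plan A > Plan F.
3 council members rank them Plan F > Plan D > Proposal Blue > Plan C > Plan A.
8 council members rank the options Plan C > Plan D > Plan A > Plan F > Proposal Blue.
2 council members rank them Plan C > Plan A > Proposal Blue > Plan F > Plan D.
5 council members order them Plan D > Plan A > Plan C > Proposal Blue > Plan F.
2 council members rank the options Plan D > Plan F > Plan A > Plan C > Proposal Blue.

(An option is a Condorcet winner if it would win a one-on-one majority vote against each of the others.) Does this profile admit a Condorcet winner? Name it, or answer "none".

Plan D

Pairwise majorities:
Plan D vs Plan F: Plan D is ranked higher on 3+8+5+2 = 18 ballots, Plan F on 5. Plan D wins 18–5.
Plan D vs Plan C: Plan D preferred on 3+3+5+2 = 13 ballots; Plan D wins 13–10.
Plan D vs Plan A: 3+3+8+5+2 = 21 for Plan D, 2 for Plan A — Plan D by 21–2.
Plan D vs Proposal Blue: Plan D preferred on 3+3+8+5+2 = 21 ballots; Plan D wins 21–2.
Plan F vs Plan C: 3+2 = 5 for Plan F, 18 for Plan C — Plan C by 18–5.
Plan F vs Plan A: 5 to 18, Plan A.
Plan F vs Proposal Blue: Plan F is ranked higher on 3+8+2 = 13 ballots, Proposal Blue on 10. Plan F wins 13–10.
Plan C vs Plan A: Plan C preferred on 3+3+8+2 = 16 ballots; Plan C wins 16–7.
Plan C vs Proposal Blue: Plan C is ranked higher on 3+8+2+5+2 = 20 ballots, Proposal Blue on 3. Plan C wins 20–3.
Plan A vs Proposal Blue: 17 to 6, Plan A.
Plan D wins every pairwise contest, so Plan D is the Condorcet winner.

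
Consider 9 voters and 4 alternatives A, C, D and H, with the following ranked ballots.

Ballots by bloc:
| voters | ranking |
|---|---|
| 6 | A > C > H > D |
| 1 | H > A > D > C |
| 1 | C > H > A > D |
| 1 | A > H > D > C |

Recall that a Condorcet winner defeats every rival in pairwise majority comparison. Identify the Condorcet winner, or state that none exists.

Pairwise majorities:
A vs C: 8 to 1, A.
A vs D: 6+1+1+1 = 9 for A, 0 for D — A by 9–0.
A vs H: 6+1 = 7 for A, 2 for H — A by 7–2.
C vs D: C is ranked higher on 6+1 = 7 ballots, D on 2. C wins 7–2.
C vs H: C preferred on 6+1 = 7 ballots; C wins 7–2.
D vs H: D is ranked higher on 0 ballots, H on 9. H wins 9–0.
A wins every pairwise contest, so A is the Condorcet winner.

A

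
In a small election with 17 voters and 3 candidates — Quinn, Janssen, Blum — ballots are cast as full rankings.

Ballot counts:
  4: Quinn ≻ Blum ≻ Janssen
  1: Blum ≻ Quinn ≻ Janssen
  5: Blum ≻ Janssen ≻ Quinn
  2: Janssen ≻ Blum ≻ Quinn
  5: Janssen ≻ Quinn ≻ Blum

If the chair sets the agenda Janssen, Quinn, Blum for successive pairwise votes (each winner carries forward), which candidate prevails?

Blum

Round 1: Janssen vs Quinn — 12–5, Janssen advances.
Round 2: Janssen vs Blum — 7–10, Blum advances.
Blum survives the agenda.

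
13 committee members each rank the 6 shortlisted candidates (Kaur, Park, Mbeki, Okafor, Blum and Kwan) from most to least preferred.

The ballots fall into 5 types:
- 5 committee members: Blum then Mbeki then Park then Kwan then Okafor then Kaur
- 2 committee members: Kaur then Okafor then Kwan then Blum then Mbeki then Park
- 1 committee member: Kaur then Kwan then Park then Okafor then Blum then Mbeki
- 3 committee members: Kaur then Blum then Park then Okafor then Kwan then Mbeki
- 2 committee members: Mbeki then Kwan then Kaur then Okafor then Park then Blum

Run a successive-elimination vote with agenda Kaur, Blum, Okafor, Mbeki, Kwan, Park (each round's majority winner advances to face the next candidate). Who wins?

Round 1: Kaur vs Blum — 8–5, Kaur advances.
Round 2: Kaur vs Okafor — 8–5, Kaur advances.
Round 3: Kaur vs Mbeki — 6–7, Mbeki advances.
Round 4: Mbeki vs Kwan — 7–6, Mbeki advances.
Round 5: Mbeki vs Park — 9–4, Mbeki advances.
The agenda winner is Mbeki.

Mbeki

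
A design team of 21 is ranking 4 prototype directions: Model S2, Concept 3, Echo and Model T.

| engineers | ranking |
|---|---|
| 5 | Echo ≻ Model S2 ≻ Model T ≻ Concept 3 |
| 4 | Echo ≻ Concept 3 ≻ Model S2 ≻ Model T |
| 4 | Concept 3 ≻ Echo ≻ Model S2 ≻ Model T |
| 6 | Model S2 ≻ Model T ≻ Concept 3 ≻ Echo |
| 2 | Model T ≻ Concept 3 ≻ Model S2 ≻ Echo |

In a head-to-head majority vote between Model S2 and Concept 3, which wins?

Model S2

Ballots ranking Model S2 above Concept 3: 5 + 6 = 11.
Ballots ranking Concept 3 above Model S2: 21 − 11 = 10.
Model S2 wins the head-to-head 11–10.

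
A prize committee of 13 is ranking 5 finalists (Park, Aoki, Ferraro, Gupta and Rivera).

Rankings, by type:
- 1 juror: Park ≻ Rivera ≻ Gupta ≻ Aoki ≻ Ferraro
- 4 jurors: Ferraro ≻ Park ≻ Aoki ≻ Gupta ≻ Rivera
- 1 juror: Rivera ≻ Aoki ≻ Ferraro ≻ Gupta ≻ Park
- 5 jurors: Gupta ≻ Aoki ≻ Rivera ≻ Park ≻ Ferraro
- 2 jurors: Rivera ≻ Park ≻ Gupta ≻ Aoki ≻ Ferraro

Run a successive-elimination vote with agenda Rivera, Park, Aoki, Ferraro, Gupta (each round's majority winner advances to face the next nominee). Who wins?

Round 1: Rivera vs Park — 8–5, Rivera advances.
Round 2: Rivera vs Aoki — 4–9, Aoki advances.
Round 3: Aoki vs Ferraro — 9–4, Aoki advances.
Round 4: Aoki vs Gupta — 5–8, Gupta advances.
Gupta survives the agenda.

Gupta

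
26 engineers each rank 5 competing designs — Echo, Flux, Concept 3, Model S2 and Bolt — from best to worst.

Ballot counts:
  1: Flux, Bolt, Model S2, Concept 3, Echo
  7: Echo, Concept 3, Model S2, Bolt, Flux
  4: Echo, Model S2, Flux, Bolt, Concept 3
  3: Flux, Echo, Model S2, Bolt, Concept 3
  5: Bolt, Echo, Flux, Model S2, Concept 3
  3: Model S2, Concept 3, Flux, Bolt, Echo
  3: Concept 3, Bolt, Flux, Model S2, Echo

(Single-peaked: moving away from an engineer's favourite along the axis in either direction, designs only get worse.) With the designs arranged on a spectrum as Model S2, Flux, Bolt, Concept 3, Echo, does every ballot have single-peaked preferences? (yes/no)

Axis positions: Model S2=1, Flux=2, Bolt=3, Concept 3=4, Echo=5.
Faction 1 (peak Flux at position 2): ranking walks positions 2-3-1-4-5, expanding outward from the peak — single-peaked.
Faction 2: ranking walks positions 5-4-1-3-2; Model S2 is ranked above Bolt even though Bolt lies between Model S2 and the peak Echo on the axis — preferences dip and rise again. Not single-peaked.
Faction 3: ranking walks positions 5-1-2-3-4; Model S2 is ranked above Concept 3 even though Concept 3 lies between Model S2 and the peak Echo on the axis — preferences dip and rise again. Not single-peaked.
Faction 4: ranking walks positions 2-5-1-3-4; Echo is ranked above Bolt even though Bolt lies between Echo and the peak Flux on the axis — preferences dip and rise again. Not single-peaked.
Faction 5: ranking walks positions 3-5-2-1-4; Echo is ranked above Concept 3 even though Concept 3 lies between Echo and the peak Bolt on the axis — preferences dip and rise again. Not single-peaked.
Faction 6: ranking walks positions 1-4-2-3-5; Concept 3 is ranked above Flux even though Flux lies between Concept 3 and the peak Model S2 on the axis — preferences dip and rise again. Not single-peaked.
Faction 7 (peak Concept 3 at position 4): ranking walks positions 4-3-2-1-5, expanding outward from the peak — single-peaked.
Faction 2 violates single-peakedness, so the profile is not single-peaked on this axis.

no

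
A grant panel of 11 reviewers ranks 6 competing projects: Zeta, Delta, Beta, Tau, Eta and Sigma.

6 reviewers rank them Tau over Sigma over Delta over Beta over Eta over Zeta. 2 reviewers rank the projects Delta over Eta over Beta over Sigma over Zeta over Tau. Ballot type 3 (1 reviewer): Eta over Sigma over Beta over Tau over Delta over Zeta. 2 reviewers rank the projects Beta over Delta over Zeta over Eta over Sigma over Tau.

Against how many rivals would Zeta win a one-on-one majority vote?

Zeta against each rival (11 reviewers):
Zeta vs Delta: Delta, 11–0.
Zeta–Beta: Beta 11–0.
Zeta vs Tau: Tau, 7–4.
Zeta vs Eta: 2 to 9, Eta.
Zeta vs Sigma: Sigma wins 9–2.
Zeta beats no one; loses to Delta, Beta, Tau, Eta, Sigma — 0 pairwise wins.

0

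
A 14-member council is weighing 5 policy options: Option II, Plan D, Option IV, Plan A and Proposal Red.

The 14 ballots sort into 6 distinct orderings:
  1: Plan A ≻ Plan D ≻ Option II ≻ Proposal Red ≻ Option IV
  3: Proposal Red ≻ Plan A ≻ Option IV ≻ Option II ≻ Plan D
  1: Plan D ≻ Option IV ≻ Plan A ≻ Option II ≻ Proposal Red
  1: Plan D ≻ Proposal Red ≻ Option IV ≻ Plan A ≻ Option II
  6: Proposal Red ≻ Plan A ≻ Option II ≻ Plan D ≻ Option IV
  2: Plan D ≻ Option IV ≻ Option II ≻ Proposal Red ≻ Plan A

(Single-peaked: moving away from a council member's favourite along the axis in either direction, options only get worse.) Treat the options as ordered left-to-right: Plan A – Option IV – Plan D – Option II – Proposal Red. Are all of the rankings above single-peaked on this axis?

Axis positions: Plan A=1, Option IV=2, Plan D=3, Option II=4, Proposal Red=5.
Group 1: ranking walks positions 1-3-4-5-2; Plan D is ranked above Option IV even though Option IV lies between Plan D and the peak Plan A on the axis — preferences dip and rise again. Not single-peaked.
Group 2: ranking walks positions 5-1-2-4-3; Plan A is ranked above Option II even though Option II lies between Plan A and the peak Proposal Red on the axis — preferences dip and rise again. Not single-peaked.
Group 3 (peak Plan D at position 3): ranking walks positions 3-2-1-4-5, expanding outward from the peak — single-peaked.
Group 4: ranking walks positions 3-5-2-1-4; Proposal Red is ranked above Option II even though Option II lies between Proposal Red and the peak Plan D on the axis — preferences dip and rise again. Not single-peaked.
Group 5: ranking walks positions 5-1-4-3-2; Plan A is ranked above Option II even though Option II lies between Plan A and the peak Proposal Red on the axis — preferences dip and rise again. Not single-peaked.
Group 6 (peak Plan D at position 3): ranking walks positions 3-2-4-5-1, expanding outward from the peak — single-peaked.
Group 1 violates single-peakedness, so the profile is not single-peaked on this axis.

no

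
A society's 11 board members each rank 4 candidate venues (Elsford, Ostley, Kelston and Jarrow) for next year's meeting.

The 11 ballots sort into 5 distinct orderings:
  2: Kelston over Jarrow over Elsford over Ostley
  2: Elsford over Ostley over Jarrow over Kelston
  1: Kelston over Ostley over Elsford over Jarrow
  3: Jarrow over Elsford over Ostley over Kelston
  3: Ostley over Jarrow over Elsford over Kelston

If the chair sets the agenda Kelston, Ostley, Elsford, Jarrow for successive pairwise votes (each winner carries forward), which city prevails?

Round 1: Kelston vs Ostley — 3–8, Ostley advances.
Round 2: Ostley vs Elsford — 4–7, Elsford advances.
Round 3: Elsford vs Jarrow — 3–8, Jarrow advances.
Jarrow survives the agenda.

Jarrow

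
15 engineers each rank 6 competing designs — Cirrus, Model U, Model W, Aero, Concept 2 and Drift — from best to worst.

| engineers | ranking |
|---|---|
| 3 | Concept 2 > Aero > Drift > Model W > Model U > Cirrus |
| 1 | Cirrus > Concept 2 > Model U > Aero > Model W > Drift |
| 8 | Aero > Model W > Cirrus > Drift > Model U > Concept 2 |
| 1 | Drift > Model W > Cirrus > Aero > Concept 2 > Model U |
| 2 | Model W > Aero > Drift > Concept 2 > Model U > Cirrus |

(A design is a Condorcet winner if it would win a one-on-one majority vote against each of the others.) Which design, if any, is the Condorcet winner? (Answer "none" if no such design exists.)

Check each pair by majority over 15 ballots:
Cirrus–Model U: Cirrus 10–5.
Cirrus vs Model W: Model W wins 14–1.
Cirrus vs Aero: Aero, 13–2.
Cirrus–Concept 2: Cirrus 10–5.
Cirrus–Drift: Cirrus 9–6.
Model U vs Model W: Model W, 14–1.
Model U vs Aero: Aero wins 14–1.
Model U–Concept 2: Model U 8–7.
Model U vs Drift: Drift, 14–1.
Model W–Aero: Aero 12–3.
Model W–Concept 2: Model W 11–4.
Model W–Drift: Model W 11–4.
Aero vs Concept 2: Aero wins 11–4.
Aero–Drift: Aero 14–1.
Concept 2 vs Drift: Drift, 11–4.
Only Aero has no losses; Aero is the Condorcet winner.

Aero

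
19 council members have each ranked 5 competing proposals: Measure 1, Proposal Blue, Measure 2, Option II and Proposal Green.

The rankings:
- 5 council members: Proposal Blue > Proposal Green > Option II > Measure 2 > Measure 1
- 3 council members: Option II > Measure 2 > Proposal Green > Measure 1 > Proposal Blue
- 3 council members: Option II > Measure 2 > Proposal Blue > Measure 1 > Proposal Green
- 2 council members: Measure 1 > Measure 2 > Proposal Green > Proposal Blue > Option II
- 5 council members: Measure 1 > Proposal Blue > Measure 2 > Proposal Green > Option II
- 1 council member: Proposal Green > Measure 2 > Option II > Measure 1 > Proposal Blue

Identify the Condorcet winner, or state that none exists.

none

Head-to-head results (19 council members):
Measure 1 vs Proposal Blue: 11 to 8, Measure 1.
Measure 1 vs Measure 2: Measure 1 is ranked higher on 2+5 = 7 ballots, Measure 2 on 12. Measure 2 wins 12–7.
Measure 1 vs Option II: Measure 1 preferred on 2+5 = 7 ballots; Option II wins 12–7.
Measure 1 vs Proposal Green: 3+2+5 = 10 for Measure 1, 9 for Proposal Green — Measure 1 by 10–9.
Proposal Blue vs Measure 2: Proposal Blue is ranked higher on 5+5 = 10 ballots, Measure 2 on 9. Proposal Blue wins 10–9.
Proposal Blue vs Option II: 5+2+5 = 12 for Proposal Blue, 7 for Option II — Proposal Blue by 12–7.
Proposal Blue vs Proposal Green: Proposal Blue preferred on 5+3+5 = 13 ballots; Proposal Blue wins 13–6.
Measure 2 vs Option II: Measure 2 preferred on 2+5+1 = 8 ballots; Option II wins 11–8.
Measure 2 vs Proposal Green: Measure 2 preferred on 3+3+2+5 = 13 ballots; Measure 2 wins 13–6.
Option II vs Proposal Green: Option II preferred on 3+3 = 6 ballots; Proposal Green wins 13–6.
Each option drops at least one matchup (Measure 1 loses to Measure 2; Proposal Blue loses to Measure 1; Measure 2 loses to Proposal Blue; Option II loses to Proposal Blue; Proposal Green loses to Measure 1); the cycle Measure 1 beats Proposal Blue beats Measure 2 beats Measure 1 rules out a Condorcet winner.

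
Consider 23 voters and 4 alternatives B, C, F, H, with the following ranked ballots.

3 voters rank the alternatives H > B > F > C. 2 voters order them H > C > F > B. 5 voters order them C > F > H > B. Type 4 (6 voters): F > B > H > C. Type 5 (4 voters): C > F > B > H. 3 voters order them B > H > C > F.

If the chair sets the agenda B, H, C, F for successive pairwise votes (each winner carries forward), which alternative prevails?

F

Round 1: B vs H — 13–10, B advances.
Round 2: B vs C — 12–11, B advances.
Round 3: B vs F — 6–17, F advances.
The agenda winner is F.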